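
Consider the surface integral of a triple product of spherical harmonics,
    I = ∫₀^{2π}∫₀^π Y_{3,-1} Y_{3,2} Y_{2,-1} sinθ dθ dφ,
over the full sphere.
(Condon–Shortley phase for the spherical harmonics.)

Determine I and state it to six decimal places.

0.162868

m-sum 0 ✓  L=8 even ✓  0≤2≤6 ✓
Π(2lᵢ+1) = 7×7×5 = 245
triangle coeff Δ(3,3,2) = 1/3780
Σ_t [1,3]: t=1:−1/24 t=2:+1/4 t=3:−1/24 = 1/6
(3j)²=4/105 [(3 3 2; 0 0 0)], sign=+1
Σ_t [3,4]: t=3:−1/12 t=4:+1/48 = -1/16
(3j)²=1/28 [(3 3 2; -1 2 -1)], sign=+1
⇒ 4πI² = 1/3
I = (+1)√(1/3/(4π)) = 0.16286750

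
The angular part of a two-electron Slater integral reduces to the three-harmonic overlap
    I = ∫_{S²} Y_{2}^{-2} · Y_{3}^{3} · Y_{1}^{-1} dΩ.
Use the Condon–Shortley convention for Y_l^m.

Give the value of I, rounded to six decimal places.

Checks pass: Σm=0; 6 even; l₃=1∈[1,5].
(2·2+1)(2·3+1)(2·1+1) = 105
Δ: 4! 0! 2! / 7! → 1/105
sum: t=2:+1/4 = 1/4
3j²(2 3 1; 0 0 0) = Δ·Π!·Σ² = 3/35  (sign -1)
sum: t=4:+1/48 = 1/48
3j²(2 3 1; -2 3 -1) = Δ·Π!·Σ² = 1/7  (sign +1)
combine: 4πI² = 105·3/35·1/7 = 9/7
take √, sign -1: I = -0.31986543

-0.319865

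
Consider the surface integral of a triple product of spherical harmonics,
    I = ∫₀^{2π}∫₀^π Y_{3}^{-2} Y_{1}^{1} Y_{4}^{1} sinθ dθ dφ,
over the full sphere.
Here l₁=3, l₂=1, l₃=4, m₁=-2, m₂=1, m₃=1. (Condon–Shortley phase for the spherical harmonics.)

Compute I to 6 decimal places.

-0.106622

Rules hold: Σm=0, L=8 even, 2≤4≤4.
N = 7·3·9 = 189
Δ = 0!·6!·2!/9! = 1/252
Racah Σ t=0..0: t=0:+1/36 = 1/36
⇒ 3j(3 1 4; 0 0 0)² = 4/63, sgn +1
Racah Σ t=0..0: t=0:+1/240 = 1/240
⇒ 3j(3 1 4; -2 1 1)² = 1/84, sgn -1
4πI² = N·(3j₀)²·(3jₘ)² = 1/7
I = -1·√(0.142857/4π) = -0.10662181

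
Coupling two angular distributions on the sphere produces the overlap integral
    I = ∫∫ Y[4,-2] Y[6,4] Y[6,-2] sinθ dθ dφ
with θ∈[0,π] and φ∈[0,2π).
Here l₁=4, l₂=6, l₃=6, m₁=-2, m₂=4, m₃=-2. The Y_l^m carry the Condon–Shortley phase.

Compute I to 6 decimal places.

Checks pass: Σm=0; 16 even; l₃=6∈[2,10].
(2·4+1)(2·6+1)(2·6+1) = 1521
Δ: 4! 4! 8! / 17! → 1/15315300
sum: t=0:+1/829440 t=1:−1/25920 t=2:+1/9216 t=3:−1/25920 t=4:+1/829440 = 7/207360
3j²(4 6 6; 0 0 0) = Δ·Π!·Σ² = 28/2431  (sign +1)
sum: t=2:+1/3870720 t=3:−1/181440 t=4:+1/138240 = 23/11612160
3j²(4 6 6; -2 4 -2) = Δ·Π!·Σ² = 529/204204  (sign +1)
combine: 4πI² = 1521·28/2431·529/204204 = 1587/34969
take √, sign +1: I = 0.06009550

0.060095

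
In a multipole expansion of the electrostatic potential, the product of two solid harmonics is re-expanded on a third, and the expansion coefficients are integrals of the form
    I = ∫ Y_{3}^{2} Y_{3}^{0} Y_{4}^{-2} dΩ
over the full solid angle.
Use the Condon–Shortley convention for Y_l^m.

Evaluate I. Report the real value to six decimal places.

Checks pass: Σm=0; 10 even; l₃=4∈[0,6].
(2·3+1)(2·3+1)(2·4+1) = 441
Δ: 2! 4! 4! / 11! → 1/34650
sum: t=0:+1/72 t=1:−1/16 t=2:+1/72 = -5/144
3j²(3 3 4; 0 0 0) = Δ·Π!·Σ² = 2/77  (sign -1)
sum: t=0:+1/72 t=1:−1/96 = 1/288
3j²(3 3 4; 2 0 -2) = Δ·Π!·Σ² = 1/462  (sign +1)
combine: 4πI² = 441·2/77·1/462 = 3/121
take √, sign -1: I = -0.04441841

-0.044418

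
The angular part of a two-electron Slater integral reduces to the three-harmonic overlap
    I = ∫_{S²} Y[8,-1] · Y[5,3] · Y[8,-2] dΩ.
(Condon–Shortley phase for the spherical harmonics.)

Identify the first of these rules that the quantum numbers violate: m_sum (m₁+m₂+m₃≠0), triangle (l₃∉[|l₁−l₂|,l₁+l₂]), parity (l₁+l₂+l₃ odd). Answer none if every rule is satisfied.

parity

m₁+m₂+m₃ = -1 + 3 − 2 = 0  ✓
triangle: |8−5|=3 ≤ l₃=8 ≤ 8+5=13  ✓
parity: l₁+l₂+l₃ = 21 is odd  ✗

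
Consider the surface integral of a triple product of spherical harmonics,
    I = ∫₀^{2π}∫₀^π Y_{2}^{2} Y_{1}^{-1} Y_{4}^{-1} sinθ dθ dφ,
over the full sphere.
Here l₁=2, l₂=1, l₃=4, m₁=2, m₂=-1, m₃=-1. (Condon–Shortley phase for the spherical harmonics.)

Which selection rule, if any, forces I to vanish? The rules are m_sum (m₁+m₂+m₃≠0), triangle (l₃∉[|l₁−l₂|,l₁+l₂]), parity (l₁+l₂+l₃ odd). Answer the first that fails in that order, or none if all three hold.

triangle

m₁+m₂+m₃ = 2 − 1 − 1 = 0  ✓
triangle: |2−1|=1 ≤ l₃=4 ≤ 2+1=3  ✗
parity: l₁+l₂+l₃ = 7 is odd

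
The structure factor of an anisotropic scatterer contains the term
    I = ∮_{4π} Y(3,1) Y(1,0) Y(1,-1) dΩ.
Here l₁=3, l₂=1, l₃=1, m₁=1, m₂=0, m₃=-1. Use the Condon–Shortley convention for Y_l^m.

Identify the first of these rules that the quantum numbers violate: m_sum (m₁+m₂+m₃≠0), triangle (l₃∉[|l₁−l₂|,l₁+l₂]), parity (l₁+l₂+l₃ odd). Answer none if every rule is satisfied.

m₁+m₂+m₃ = 1 + 0 − 1 = 0  ✓
triangle: |3−1|=2 ≤ l₃=1 ≤ 3+1=4  ✗
parity: l₁+l₂+l₃ = 5 is odd

triangle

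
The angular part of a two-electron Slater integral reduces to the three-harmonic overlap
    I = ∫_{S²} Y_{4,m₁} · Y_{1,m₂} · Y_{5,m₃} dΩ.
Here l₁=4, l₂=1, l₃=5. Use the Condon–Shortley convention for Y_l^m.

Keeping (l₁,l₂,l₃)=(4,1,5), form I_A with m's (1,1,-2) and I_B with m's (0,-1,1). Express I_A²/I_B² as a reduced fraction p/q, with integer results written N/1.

7/5

l's match ⇒ only the (l;m) 3-j factors differ between A and B.
A: triangle coeff Δ(4,1,5) = 1/495; Σ_t [0,0]: t=0:+1/1440 = 1/1440; (3j)²=7/165 [(4 1 5; 1 1 -2)], sign=-1
B: triangle coeff Δ(4,1,5) = 1/495; Σ_t [0,0]: t=0:+1/1152 = 1/1152; (3j)²=1/33 [(4 1 5; 0 -1 1)], sign=+1
I_A²/I_B² = (7/165)/(1/33) = 7/5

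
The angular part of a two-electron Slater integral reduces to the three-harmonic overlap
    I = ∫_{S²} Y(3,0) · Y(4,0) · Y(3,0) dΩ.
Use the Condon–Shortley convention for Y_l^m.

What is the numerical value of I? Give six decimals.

Checks pass: Σm=0; 10 even; l₃=3∈[1,7].
(2·3+1)(2·4+1)(2·3+1) = 441
Δ: 4! 2! 4! / 11! → 1/34650
sum: t=1:−1/72 t=2:+1/16 t=3:−1/72 = 5/144
3j²(3 4 3; 0 0 0) = Δ·Π!·Σ² = 2/77  (sign -1)
(m-triple is (0,0,0) — same symbol as above.)
combine: 4πI² = 441·2/77·2/77 = 36/121
take √, sign +1: I = 0.15386989

0.153870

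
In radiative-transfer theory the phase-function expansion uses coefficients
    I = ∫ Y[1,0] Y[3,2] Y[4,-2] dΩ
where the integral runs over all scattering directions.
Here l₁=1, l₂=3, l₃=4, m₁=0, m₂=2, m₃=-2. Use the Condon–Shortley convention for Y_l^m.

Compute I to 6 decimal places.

0.213244

Rules hold: Σm=0, L=8 even, 2≤4≤4.
N = 3·7·9 = 189
Δ = 0!·2!·6!/9! = 1/252
Racah Σ t=0..0: t=0:+1/36 = 1/36
⇒ 3j(1 3 4; 0 0 0)² = 4/63, sgn +1
Racah Σ t=0..0: t=0:+1/120 = 1/120
⇒ 3j(1 3 4; 0 2 -2)² = 1/21, sgn +1
4πI² = N·(3j₀)²·(3jₘ)² = 4/7
I = +1·√(0.571429/4π) = 0.21324362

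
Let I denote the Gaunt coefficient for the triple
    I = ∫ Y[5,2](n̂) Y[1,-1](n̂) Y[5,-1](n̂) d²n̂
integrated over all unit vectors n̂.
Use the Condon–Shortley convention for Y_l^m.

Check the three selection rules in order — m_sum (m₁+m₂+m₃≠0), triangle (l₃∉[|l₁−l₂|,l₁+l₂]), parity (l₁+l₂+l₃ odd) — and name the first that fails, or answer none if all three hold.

parity

Σmᵢ = 0  ✓
l₃∈[|l₁−l₂|,l₁+l₂]=[4,6], have l₃=5  ✓
Σlᵢ = 11 ⇒ odd  ✗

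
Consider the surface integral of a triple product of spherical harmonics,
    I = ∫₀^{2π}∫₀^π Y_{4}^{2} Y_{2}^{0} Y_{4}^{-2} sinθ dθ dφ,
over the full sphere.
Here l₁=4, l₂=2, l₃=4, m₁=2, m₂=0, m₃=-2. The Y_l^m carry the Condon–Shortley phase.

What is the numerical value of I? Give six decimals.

0.065536

m-sum 0 ✓  L=10 even ✓  2≤4≤6 ✓
Π(2lᵢ+1) = 9×5×9 = 405
triangle coeff Δ(4,2,4) = 1/13860
Σ_t [0,2]: t=0:+1/192 t=1:−1/36 t=2:+1/192 = -5/288
(3j)²=20/693 [(4 2 4; 0 0 0)], sign=-1
Σ_t [0,2]: t=0:+1/192 t=1:−1/120 t=2:+1/2880 = -1/360
(3j)²=16/3465 [(4 2 4; 2 0 -2)], sign=-1
⇒ 4πI² = 320/5929
I = (+1)√(320/5929/(4π)) = 0.06553591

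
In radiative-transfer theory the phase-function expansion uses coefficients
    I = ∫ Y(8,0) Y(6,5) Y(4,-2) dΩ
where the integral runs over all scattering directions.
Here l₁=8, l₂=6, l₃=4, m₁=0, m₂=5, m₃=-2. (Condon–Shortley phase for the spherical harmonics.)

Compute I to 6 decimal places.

0 + 5 − 2 = 3 ≠ 0: azimuthal integral kills it; I = 0

0.000000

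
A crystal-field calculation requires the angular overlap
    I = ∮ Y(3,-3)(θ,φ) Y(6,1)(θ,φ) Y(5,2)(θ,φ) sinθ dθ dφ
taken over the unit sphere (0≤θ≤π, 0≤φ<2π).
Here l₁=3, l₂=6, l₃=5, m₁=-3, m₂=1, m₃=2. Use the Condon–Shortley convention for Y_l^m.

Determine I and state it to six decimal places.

m-sum 0 ✓  L=14 even ✓  3≤5≤9 ✓
Π(2lᵢ+1) = 7×13×11 = 1001
triangle coeff Δ(3,6,5) = 1/675675
Σ_t [1,3]: t=1:−1/8640 t=2:+1/2304 t=3:−1/8640 = 7/34560
(3j)²=7/429 [(3 6 5; 0 0 0)], sign=-1
Σ_t [4,4]: t=4:+1/34560 = 1/34560
(3j)²=7/429 [(3 6 5; -3 1 2)], sign=-1
⇒ 4πI² = 343/1287
I = (+1)√(343/1287/(4π)) = 0.14563067

0.145631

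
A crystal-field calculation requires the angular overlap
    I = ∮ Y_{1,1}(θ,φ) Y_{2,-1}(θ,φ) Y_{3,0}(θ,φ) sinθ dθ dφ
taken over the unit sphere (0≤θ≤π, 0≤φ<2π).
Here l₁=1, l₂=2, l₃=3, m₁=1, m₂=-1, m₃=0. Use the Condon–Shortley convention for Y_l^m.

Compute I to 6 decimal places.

Checks pass: Σm=0; 6 even; l₃=3∈[1,3].
(2·1+1)(2·2+1)(2·3+1) = 105
Δ: 0! 2! 4! / 7! → 1/105
sum: t=0:+1/4 = 1/4
3j²(1 2 3; 0 0 0) = Δ·Π!·Σ² = 3/35  (sign -1)
sum: t=0:+1/12 = 1/12
3j²(1 2 3; 1 -1 0) = Δ·Π!·Σ² = 1/35  (sign -1)
combine: 4πI² = 105·3/35·1/35 = 9/35
take √, sign +1: I = 0.14304817

0.143048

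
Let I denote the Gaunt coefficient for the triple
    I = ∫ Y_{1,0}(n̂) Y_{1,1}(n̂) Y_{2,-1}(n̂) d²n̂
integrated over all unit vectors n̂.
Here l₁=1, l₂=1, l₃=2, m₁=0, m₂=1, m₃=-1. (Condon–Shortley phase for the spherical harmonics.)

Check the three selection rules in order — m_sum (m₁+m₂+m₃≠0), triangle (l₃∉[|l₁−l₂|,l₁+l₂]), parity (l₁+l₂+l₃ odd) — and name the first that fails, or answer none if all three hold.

Σmᵢ = 0  ✓
l₃∈[|l₁−l₂|,l₁+l₂]=[0,2], have l₃=2  ✓
Σlᵢ = 4 ⇒ even  ✓

none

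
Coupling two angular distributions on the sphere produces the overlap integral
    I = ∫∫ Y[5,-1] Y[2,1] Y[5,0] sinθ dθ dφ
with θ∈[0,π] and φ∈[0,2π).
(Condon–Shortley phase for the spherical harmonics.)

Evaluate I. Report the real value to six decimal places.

Rules hold: Σm=0, L=12 even, 3≤5≤7.
N = 11·5·11 = 605
Δ = 2!·8!·2!/13! = 1/38610
Racah Σ t=0..2: t=0:+1/2880 t=1:−1/576 t=2:+1/2880 = -1/960
⇒ 3j(5 2 5; 0 0 0)² = 10/429, sgn +1
Racah Σ t=1..2: t=1:−1/1440 t=2:+1/1152 = 1/5760
⇒ 3j(5 2 5; -1 1 0)² = 1/858, sgn -1
4πI² = N·(3j₀)²·(3jₘ)² = 25/1521
I = -1·√(0.0164366/4π) = -0.03616600

-0.036166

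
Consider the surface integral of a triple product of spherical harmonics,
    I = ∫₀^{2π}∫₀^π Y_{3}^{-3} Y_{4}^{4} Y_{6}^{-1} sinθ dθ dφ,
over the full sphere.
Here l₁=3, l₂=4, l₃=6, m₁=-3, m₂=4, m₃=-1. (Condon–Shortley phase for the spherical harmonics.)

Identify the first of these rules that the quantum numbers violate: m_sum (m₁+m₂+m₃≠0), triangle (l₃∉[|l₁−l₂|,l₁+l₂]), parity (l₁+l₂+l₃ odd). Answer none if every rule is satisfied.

parity

azimuthal sum: -3 + 4 − 1 = 0  ✓
1 ≤ 6 ≤ 7 (triangle on l)  ✓
L = 3 + 4 + 6 = 13 (odd)  ✗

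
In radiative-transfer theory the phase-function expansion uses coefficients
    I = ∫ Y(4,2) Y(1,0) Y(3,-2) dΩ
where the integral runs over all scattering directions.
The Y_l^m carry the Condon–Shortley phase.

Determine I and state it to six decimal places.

Checks pass: Σm=0; 8 even; l₃=3∈[3,5].
(2·4+1)(2·1+1)(2·3+1) = 189
Δ: 2! 6! 0! / 9! → 1/252
sum: t=1:−1/36 = -1/36
3j²(4 1 3; 0 0 0) = Δ·Π!·Σ² = 4/63  (sign +1)
sum: t=1:−1/120 = -1/120
3j²(4 1 3; 2 0 -2) = Δ·Π!·Σ² = 1/21  (sign +1)
combine: 4πI² = 189·4/63·1/21 = 4/7
take √, sign +1: I = 0.21324362

0.213244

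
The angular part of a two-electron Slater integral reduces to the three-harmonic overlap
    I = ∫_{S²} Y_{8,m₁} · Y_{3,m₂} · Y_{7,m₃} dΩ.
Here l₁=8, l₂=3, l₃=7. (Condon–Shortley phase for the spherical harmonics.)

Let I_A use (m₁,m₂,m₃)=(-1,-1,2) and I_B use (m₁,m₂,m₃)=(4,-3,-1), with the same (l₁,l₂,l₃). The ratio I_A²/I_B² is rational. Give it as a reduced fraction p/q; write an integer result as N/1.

7406/111375

Same 8,3,7: normalisation and zero-m 3j drop out of the ratio.
A: Δ: 4! 12! 2! / 19! → 1/5290740; sum: t=0:+1/104509440 t=1:−1/5806080 t=2:+1/4838400 = 23/522547200; 3j²(8 3 7; -1 -1 2) = Δ·Π!·Σ² = 529/377910  (sign -1)
B: Δ: 4! 12! 2! / 19! → 1/5290740; sum: t=0:+1/46448640 = 1/46448640; 3j²(8 3 7; 4 -3 -1) = Δ·Π!·Σ² = 2475/117572  (sign +1)
I_A²/I_B² = (529/377910)/(2475/117572) = 7406/111375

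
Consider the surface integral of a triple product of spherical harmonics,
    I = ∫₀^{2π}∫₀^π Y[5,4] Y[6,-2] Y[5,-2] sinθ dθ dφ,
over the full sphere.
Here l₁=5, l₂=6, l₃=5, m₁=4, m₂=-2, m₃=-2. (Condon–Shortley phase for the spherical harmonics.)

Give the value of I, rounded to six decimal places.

Checks pass: Σm=0; 16 even; l₃=5∈[1,11].
(2·5+1)(2·6+1)(2·5+1) = 1573
Δ: 6! 4! 6! / 17! → 1/28588560
sum: t=1:−1/345600 t=2:+1/13824 t=3:−1/5184 t=4:+1/13824 t=5:−1/345600 = -7/129600
3j²(5 6 5; 0 0 0) = Δ·Π!·Σ² = 80/7293  (sign +1)
sum: t=0:+1/207360 t=1:−1/103680 = -1/207360
3j²(5 6 5; 4 -2 -2) = Δ·Π!·Σ² = 21/2431  (sign +1)
combine: 4πI² = 1573·80/7293·21/2431 = 560/3757
take √, sign +1: I = 0.10891018

0.108910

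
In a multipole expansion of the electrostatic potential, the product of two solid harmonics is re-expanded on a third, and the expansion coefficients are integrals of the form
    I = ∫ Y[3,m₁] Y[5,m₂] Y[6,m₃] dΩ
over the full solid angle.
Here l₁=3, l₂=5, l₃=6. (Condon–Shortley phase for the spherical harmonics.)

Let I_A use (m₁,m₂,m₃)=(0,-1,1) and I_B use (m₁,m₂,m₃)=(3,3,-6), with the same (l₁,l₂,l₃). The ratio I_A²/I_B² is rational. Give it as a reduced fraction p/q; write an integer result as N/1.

35/33

Shared (l₁,l₂,l₃)=(3,5,6): N and (l;000)² cancel in I_A²/I_B².
A: Δ = 2!·4!·8!/15! = 1/675675; Racah Σ t=0..2: t=0:+1/6912 t=1:−1/2880 t=2:+1/17280 = -1/6912; ⇒ 3j(3 5 6; 0 -1 1)² = 5/429, sgn +1
B: Δ = 2!·4!·8!/15! = 1/675675; Racah Σ t=0..0: t=0:+1/1935360 = 1/1935360; ⇒ 3j(3 5 6; 3 3 -6)² = 1/91, sgn +1
I_A²/I_B² = (5/429)/(1/91) = 35/33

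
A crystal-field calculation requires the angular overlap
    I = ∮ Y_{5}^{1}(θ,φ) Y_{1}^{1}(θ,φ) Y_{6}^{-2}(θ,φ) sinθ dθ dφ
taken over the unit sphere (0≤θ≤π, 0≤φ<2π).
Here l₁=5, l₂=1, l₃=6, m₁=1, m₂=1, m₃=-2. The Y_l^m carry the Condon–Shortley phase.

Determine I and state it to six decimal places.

0.216205

Checks pass: Σm=0; 12 even; l₃=6∈[4,6].
(2·5+1)(2·1+1)(2·6+1) = 429
Δ: 0! 10! 2! / 13! → 1/858
sum: t=0:+1/14400 = 1/14400
3j²(5 1 6; 0 0 0) = Δ·Π!·Σ² = 6/143  (sign +1)
sum: t=0:+1/34560 = 1/34560
3j²(5 1 6; 1 1 -2) = Δ·Π!·Σ² = 14/429  (sign +1)
combine: 4πI² = 429·6/143·14/429 = 84/143
take √, sign +1: I = 0.21620548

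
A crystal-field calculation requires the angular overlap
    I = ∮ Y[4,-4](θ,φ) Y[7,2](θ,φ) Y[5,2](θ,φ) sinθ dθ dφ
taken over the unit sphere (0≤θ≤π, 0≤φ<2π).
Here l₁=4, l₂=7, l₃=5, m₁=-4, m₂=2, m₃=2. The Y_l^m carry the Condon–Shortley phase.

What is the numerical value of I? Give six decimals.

-0.110423

Checks pass: Σm=0; 16 even; l₃=5∈[3,11].
(2·4+1)(2·7+1)(2·5+1) = 1485
Δ: 6! 2! 8! / 17! → 1/6126120
sum: t=2:+1/69120 t=3:−1/20736 t=4:+1/69120 = -1/51840
3j²(4 7 5; 0 0 0) = Δ·Π!·Σ² = 280/21879  (sign +1)
sum: t=6:+1/1036800 = 1/1036800
3j²(4 7 5; -4 2 2) = Δ·Π!·Σ² = 98/12155  (sign -1)
combine: 4πI² = 1485·280/21879·98/12155 = 82320/537251
take √, sign -1: I = -0.11042290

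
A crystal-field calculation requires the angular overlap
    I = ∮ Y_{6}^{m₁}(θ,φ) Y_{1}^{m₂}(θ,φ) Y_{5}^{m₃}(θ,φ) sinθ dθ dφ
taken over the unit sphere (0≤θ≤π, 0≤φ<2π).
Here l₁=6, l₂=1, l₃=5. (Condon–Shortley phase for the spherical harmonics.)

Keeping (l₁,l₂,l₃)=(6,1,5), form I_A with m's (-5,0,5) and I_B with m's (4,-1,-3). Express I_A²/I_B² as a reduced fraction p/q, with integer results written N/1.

11/45

l's match ⇒ only the (l;m) 3-j factors differ between A and B.
A: triangle coeff Δ(6,1,5) = 1/858; Σ_t [1,1]: t=1:−1/3628800 = -1/3628800; (3j)²=1/78 [(6 1 5; -5 0 5)], sign=-1
B: triangle coeff Δ(6,1,5) = 1/858; Σ_t [0,0]: t=0:+1/161280 = 1/161280; (3j)²=15/286 [(6 1 5; 4 -1 -3)], sign=+1
I_A²/I_B² = (1/78)/(15/286) = 11/45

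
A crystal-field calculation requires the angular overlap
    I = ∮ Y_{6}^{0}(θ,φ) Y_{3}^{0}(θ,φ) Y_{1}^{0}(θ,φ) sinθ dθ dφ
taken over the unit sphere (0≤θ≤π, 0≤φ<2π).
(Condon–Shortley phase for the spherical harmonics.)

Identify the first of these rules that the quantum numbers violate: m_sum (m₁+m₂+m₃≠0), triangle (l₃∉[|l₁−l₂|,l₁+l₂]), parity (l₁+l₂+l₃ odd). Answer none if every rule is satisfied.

triangle

m₁+m₂+m₃ = 0 + 0 + 0 = 0  ✓
triangle: |6−3|=3 ≤ l₃=1 ≤ 6+3=9  ✗
parity: l₁+l₂+l₃ = 10 is even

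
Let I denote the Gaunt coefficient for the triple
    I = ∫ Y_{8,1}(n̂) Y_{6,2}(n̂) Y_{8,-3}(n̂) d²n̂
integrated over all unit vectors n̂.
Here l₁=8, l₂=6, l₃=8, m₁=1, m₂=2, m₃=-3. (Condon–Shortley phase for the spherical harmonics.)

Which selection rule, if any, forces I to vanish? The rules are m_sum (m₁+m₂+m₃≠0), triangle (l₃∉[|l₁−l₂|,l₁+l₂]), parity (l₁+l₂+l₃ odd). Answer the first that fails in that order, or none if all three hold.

Σmᵢ = 0  ✓
l₃∈[|l₁−l₂|,l₁+l₂]=[2,14], have l₃=8  ✓
Σlᵢ = 22 ⇒ even  ✓

none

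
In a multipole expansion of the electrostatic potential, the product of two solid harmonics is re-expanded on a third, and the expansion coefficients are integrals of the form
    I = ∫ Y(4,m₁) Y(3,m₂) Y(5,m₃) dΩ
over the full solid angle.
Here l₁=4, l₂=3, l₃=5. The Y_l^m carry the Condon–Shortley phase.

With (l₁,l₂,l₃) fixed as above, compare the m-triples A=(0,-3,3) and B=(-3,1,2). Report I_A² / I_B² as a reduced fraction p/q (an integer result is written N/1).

450/343

Shared (l₁,l₂,l₃)=(4,3,5): N and (l;000)² cancel in I_A²/I_B².
A: Δ = 2!·6!·4!/13! = 1/180180; Racah Σ t=0..0: t=0:+1/2304 = 1/2304; ⇒ 3j(4 3 5; 0 -3 3)² = 5/143, sgn +1
B: Δ = 2!·6!·4!/13! = 1/180180; Racah Σ t=1..2: t=1:−1/4320 t=2:+1/960 = 7/8640; ⇒ 3j(4 3 5; -3 1 2)² = 343/12870, sgn -1
I_A²/I_B² = (5/143)/(343/12870) = 450/343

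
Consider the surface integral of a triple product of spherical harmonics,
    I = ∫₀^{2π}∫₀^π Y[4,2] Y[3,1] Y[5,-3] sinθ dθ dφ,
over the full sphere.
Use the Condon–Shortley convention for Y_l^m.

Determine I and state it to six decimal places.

Rules hold: Σm=0, L=12 even, 1≤5≤7.
N = 9·7·11 = 693
Δ = 2!·6!·4!/13! = 1/180180
Racah Σ t=0..2: t=0:+1/576 t=1:−1/144 t=2:+1/576 = -1/288
⇒ 3j(4 3 5; 0 0 0)² = 20/1001, sgn +1
Racah Σ t=0..2: t=0:+1/2304 t=1:−1/720 t=2:+1/5760 = -1/1280
⇒ 3j(4 3 5; 2 1 -3)² = 27/1430, sgn -1
4πI² = N·(3j₀)²·(3jₘ)² = 486/1859
I = -1·√(0.261431/4π) = -0.14423595

-0.144236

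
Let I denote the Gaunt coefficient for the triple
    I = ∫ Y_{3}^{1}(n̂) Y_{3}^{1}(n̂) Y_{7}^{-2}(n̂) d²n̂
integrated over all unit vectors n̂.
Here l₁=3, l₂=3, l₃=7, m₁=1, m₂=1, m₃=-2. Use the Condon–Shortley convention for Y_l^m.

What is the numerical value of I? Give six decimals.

triangle: need 0≤l₃≤6, have 7; I=0

0.000000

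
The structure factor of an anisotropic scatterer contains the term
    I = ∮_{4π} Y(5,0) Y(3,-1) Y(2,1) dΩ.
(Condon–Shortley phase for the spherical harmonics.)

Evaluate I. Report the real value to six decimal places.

0.169433

Checks pass: Σm=0; 10 even; l₃=2∈[2,8].
(2·5+1)(2·3+1)(2·2+1) = 385
Δ: 6! 4! 0! / 11! → 1/2310
sum: t=3:−1/144 = -1/144
3j²(5 3 2; 0 0 0) = Δ·Π!·Σ² = 10/231  (sign -1)
sum: t=2:+1/288 = 1/288
3j²(5 3 2; 0 -1 1) = Δ·Π!·Σ² = 5/231  (sign -1)
combine: 4πI² = 385·10/231·5/231 = 250/693
take √, sign +1: I = 0.16943318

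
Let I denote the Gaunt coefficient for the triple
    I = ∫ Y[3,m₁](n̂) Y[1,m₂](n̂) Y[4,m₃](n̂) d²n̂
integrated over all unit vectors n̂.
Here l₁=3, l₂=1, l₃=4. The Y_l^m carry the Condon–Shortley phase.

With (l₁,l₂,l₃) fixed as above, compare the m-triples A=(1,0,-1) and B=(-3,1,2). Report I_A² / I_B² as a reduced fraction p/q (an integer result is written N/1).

l's match ⇒ only the (l;m) 3-j factors differ between A and B.
A: triangle coeff Δ(3,1,4) = 1/252; Σ_t [0,0]: t=0:+1/48 = 1/48; (3j)²=5/84 [(3 1 4; 1 0 -1)], sign=-1
B: triangle coeff Δ(3,1,4) = 1/252; Σ_t [0,0]: t=0:+1/1440 = 1/1440; (3j)²=1/252 [(3 1 4; -3 1 2)], sign=+1
I_A²/I_B² = (5/84)/(1/252) = 15/1

15/1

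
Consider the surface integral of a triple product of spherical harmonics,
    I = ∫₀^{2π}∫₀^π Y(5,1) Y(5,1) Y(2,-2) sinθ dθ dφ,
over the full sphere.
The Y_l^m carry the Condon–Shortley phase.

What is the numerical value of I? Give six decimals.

0.198089

Checks pass: Σm=0; 12 even; l₃=2∈[0,10].
(2·5+1)(2·5+1)(2·2+1) = 605
Δ: 8! 2! 2! / 13! → 1/38610
sum: t=3:−1/2880 t=4:+1/576 t=5:−1/2880 = 1/960
3j²(5 5 2; 0 0 0) = Δ·Π!·Σ² = 10/429  (sign +1)
sum: t=4:+1/2304 = 1/2304
3j²(5 5 2; 1 1 -2) = Δ·Π!·Σ² = 5/143  (sign +1)
combine: 4πI² = 605·10/429·5/143 = 250/507
take √, sign +1: I = 0.19808933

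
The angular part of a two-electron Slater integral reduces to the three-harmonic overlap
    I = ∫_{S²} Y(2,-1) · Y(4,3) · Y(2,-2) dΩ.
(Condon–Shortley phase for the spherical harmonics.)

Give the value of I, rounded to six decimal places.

-0.238414

Rules hold: Σm=0, L=8 even, 2≤2≤6.
N = 5·9·5 = 225
Δ = 4!·0!·4!/9! = 1/630
Racah Σ t=2..2: t=2:+1/16 = 1/16
⇒ 3j(2 4 2; 0 0 0)² = 2/35, sgn +1
Racah Σ t=3..3: t=3:−1/144 = -1/144
⇒ 3j(2 4 2; -1 3 -2)² = 1/18, sgn -1
4πI² = N·(3j₀)²·(3jₘ)² = 5/7
I = -1·√(0.714286/4π) = -0.23841361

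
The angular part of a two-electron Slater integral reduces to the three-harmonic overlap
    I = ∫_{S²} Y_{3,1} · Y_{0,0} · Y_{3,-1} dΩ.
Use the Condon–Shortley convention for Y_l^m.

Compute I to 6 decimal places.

-0.282095

Checks pass: Σm=0; 6 even; l₃=3∈[3,3].
(2·3+1)(2·0+1)(2·3+1) = 49
Δ: 0! 6! 0! / 7! → 1/7
sum: t=0:+1/36 = 1/36
3j²(3 0 3; 0 0 0) = Δ·Π!·Σ² = 1/7  (sign -1)
sum: t=0:+1/48 = 1/48
3j²(3 0 3; 1 0 -1) = Δ·Π!·Σ² = 1/7  (sign +1)
combine: 4πI² = 49·1/7·1/7 = 1/1
take √, sign -1: I = -0.28209479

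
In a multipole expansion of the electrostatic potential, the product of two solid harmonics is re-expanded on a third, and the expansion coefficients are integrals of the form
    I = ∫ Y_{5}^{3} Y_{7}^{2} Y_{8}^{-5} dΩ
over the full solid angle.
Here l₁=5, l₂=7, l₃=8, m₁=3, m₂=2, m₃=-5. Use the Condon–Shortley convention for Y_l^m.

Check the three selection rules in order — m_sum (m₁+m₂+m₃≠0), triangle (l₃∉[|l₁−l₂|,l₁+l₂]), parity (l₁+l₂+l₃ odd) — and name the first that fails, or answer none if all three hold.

azimuthal sum: 3 + 2 − 5 = 0  ✓
2 ≤ 8 ≤ 12 (triangle on l)  ✓
L = 5 + 7 + 8 = 20 (even)  ✓

none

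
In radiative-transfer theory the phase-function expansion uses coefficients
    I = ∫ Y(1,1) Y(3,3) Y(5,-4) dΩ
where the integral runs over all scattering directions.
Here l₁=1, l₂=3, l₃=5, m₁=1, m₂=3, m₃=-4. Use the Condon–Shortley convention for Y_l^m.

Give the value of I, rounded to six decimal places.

|1−3|≤5≤1+3 violated ⇒ I = 0

0.000000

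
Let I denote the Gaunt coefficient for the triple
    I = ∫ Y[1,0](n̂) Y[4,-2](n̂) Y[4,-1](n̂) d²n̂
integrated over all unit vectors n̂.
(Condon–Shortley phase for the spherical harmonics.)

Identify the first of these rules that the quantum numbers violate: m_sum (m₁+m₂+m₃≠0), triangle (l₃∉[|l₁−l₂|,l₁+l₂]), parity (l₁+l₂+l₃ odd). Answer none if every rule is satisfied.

m₁+m₂+m₃ = 0 − 2 − 1 = -3  ✗
triangle: |1−4|=3 ≤ l₃=4 ≤ 1+4=5
parity: l₁+l₂+l₃ = 9 is odd

m_sum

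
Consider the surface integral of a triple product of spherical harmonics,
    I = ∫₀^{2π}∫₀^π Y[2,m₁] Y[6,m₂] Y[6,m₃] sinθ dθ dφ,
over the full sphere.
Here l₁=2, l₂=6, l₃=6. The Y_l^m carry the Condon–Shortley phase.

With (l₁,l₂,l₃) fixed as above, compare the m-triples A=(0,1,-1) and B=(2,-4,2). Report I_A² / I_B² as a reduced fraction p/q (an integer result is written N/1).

169/180

Shared (l₁,l₂,l₃)=(2,6,6): N and (l;000)² cancel in I_A²/I_B².
A: Δ = 2!·2!·10!/15! = 1/90090; Racah Σ t=0..2: t=0:+1/120960 t=1:−1/17280 t=2:+1/57600 = -13/403200; ⇒ 3j(2 6 6; 0 1 -1)² = 13/770, sgn +1
B: Δ = 2!·2!·10!/15! = 1/90090; Racah Σ t=0..0: t=0:+1/322560 = 1/322560; ⇒ 3j(2 6 6; 2 -4 2)² = 18/1001, sgn +1
I_A²/I_B² = (13/770)/(18/1001) = 169/180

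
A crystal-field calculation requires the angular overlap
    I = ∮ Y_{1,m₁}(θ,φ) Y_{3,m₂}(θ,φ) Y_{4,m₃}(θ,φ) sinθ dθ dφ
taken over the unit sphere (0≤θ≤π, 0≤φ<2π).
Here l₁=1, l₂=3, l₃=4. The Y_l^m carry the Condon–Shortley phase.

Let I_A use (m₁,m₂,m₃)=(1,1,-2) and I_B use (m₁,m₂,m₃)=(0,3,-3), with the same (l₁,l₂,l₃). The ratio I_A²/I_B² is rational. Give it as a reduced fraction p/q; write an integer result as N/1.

15/7

Shared (l₁,l₂,l₃)=(1,3,4): N and (l;000)² cancel in I_A²/I_B².
A: Δ = 0!·2!·6!/9! = 1/252; Racah Σ t=0..0: t=0:+1/96 = 1/96; ⇒ 3j(1 3 4; 1 1 -2)² = 5/84, sgn +1
B: Δ = 0!·2!·6!/9! = 1/252; Racah Σ t=0..0: t=0:+1/720 = 1/720; ⇒ 3j(1 3 4; 0 3 -3)² = 1/36, sgn -1
I_A²/I_B² = (5/84)/(1/36) = 15/7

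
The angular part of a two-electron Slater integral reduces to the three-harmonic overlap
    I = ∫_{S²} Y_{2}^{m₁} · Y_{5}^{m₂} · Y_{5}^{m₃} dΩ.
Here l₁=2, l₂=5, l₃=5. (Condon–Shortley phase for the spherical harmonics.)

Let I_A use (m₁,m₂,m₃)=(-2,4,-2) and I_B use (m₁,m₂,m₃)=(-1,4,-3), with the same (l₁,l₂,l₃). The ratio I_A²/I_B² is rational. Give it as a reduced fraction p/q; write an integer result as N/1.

Same 2,5,5: normalisation and zero-m 3j drop out of the ratio.
A: Δ: 2! 2! 8! / 13! → 1/38610; sum: t=2:+1/20160 = 1/20160; 3j²(2 5 5; -2 4 -2) = Δ·Π!·Σ² = 12/715  (sign -1)
B: Δ: 2! 2! 8! / 13! → 1/38610; sum: t=1:−1/80640 t=2:+1/10080 = 1/11520; 3j²(2 5 5; -1 4 -3) = Δ·Π!·Σ² = 49/1430  (sign +1)
I_A²/I_B² = (12/715)/(49/1430) = 24/49

24/49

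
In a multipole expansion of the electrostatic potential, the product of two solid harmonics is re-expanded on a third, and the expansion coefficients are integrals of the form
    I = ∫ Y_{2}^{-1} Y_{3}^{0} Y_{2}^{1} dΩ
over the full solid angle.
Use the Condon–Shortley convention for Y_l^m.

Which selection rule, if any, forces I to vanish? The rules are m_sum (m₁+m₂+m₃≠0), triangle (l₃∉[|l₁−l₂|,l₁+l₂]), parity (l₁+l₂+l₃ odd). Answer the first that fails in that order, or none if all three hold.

Σmᵢ = 0  ✓
l₃∈[|l₁−l₂|,l₁+l₂]=[1,5], have l₃=2  ✓
Σlᵢ = 7 ⇒ odd  ✗

parity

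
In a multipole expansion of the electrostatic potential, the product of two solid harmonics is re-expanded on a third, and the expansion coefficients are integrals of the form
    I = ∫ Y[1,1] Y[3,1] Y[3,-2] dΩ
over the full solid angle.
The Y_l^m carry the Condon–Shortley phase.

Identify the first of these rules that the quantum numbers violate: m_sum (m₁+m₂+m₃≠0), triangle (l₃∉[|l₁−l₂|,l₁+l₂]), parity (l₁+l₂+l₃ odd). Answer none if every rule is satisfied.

parity

m₁+m₂+m₃ = 1 + 1 − 2 = 0  ✓
triangle: |1−3|=2 ≤ l₃=3 ≤ 1+3=4  ✓
parity: l₁+l₂+l₃ = 7 is odd  ✗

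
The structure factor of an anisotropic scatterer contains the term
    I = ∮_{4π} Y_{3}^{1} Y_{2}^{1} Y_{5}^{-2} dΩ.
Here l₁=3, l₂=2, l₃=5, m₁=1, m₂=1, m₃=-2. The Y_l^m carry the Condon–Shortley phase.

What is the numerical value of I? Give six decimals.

0.245532

Rules hold: Σm=0, L=10 even, 1≤5≤5.
N = 7·5·11 = 385
Δ = 0!·6!·4!/11! = 1/2310
Racah Σ t=0..0: t=0:+1/144 = 1/144
⇒ 3j(3 2 5; 0 0 0)² = 10/231, sgn -1
Racah Σ t=0..0: t=0:+1/288 = 1/288
⇒ 3j(3 2 5; 1 1 -2)² = 1/22, sgn -1
4πI² = N·(3j₀)²·(3jₘ)² = 25/33
I = +1·√(0.757576/4π) = 0.24553200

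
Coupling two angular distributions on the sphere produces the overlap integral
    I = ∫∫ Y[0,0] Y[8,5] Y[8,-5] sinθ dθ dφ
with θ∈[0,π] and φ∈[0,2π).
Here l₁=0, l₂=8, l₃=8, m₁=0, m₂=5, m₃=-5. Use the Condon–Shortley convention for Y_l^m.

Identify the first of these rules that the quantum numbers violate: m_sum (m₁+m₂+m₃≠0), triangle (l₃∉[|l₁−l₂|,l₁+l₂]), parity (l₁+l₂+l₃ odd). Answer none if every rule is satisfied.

none

m₁+m₂+m₃ = 0 + 5 − 5 = 0  ✓
triangle: |0−8|=8 ≤ l₃=8 ≤ 0+8=8  ✓
parity: l₁+l₂+l₃ = 16 is even  ✓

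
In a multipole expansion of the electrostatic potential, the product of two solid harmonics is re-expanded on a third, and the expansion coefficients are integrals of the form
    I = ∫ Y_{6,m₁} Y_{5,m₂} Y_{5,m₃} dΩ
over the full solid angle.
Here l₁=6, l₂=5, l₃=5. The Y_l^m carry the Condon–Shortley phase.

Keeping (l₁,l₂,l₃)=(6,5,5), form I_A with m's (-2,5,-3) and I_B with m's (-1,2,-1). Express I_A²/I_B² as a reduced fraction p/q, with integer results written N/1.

175/128

Same 6,5,5: normalisation and zero-m 3j drop out of the ratio.
A: Δ: 6! 6! 4! / 17! → 1/28588560; sum: t=6:+1/829440 = 1/829440; 3j²(6 5 5; -2 5 -3) = Δ·Π!·Σ² = 35/2431  (sign +1)
B: Δ: 6! 6! 4! / 17! → 1/28588560; sum: t=3:−1/41472 t=4:+1/10368 t=5:−1/23040 t=6:+1/518400 = 1/32400; 3j²(6 5 5; -1 2 -1) = Δ·Π!·Σ² = 128/12155  (sign +1)
I_A²/I_B² = (35/2431)/(128/12155) = 175/128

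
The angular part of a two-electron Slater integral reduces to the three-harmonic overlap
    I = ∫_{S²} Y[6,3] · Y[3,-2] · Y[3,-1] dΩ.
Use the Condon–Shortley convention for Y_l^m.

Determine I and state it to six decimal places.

Checks pass: Σm=0; 12 even; l₃=3∈[3,9].
(2·6+1)(2·3+1)(2·3+1) = 637
Δ: 6! 6! 0! / 13! → 1/12012
sum: t=3:−1/1296 = -1/1296
3j²(6 3 3; 0 0 0) = Δ·Π!·Σ² = 100/3003  (sign +1)
sum: t=1:−1/5760 = -1/5760
3j²(6 3 3; 3 -2 -1) = Δ·Π!·Σ² = 9/286  (sign -1)
combine: 4πI² = 637·100/3003·9/286 = 1050/1573
take √, sign -1: I = -0.23047581

-0.230476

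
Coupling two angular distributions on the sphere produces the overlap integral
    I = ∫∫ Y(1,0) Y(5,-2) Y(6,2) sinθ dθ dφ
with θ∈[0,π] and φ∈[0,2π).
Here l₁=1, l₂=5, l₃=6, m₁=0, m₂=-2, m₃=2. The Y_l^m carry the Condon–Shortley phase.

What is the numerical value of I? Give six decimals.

0.231133

Rules hold: Σm=0, L=12 even, 4≤6≤6.
N = 3·11·13 = 429
Δ = 0!·2!·10!/13! = 1/858
Racah Σ t=0..0: t=0:+1/14400 = 1/14400
⇒ 3j(1 5 6; 0 0 0)² = 6/143, sgn +1
Racah Σ t=0..0: t=0:+1/30240 = 1/30240
⇒ 3j(1 5 6; 0 -2 2)² = 16/429, sgn +1
4πI² = N·(3j₀)²·(3jₘ)² = 96/143
I = +1·√(0.671329/4π) = 0.23113338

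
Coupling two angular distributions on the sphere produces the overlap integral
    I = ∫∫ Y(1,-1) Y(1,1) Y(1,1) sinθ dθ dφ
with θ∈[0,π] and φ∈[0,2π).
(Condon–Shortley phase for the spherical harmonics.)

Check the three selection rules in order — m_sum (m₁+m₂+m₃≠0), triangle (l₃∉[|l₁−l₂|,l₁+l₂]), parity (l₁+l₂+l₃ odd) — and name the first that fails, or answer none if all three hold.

m_sum

azimuthal sum: -1 + 1 + 1 = 1  ✗
0 ≤ 1 ≤ 2 (triangle on l)
L = 1 + 1 + 1 = 3 (odd)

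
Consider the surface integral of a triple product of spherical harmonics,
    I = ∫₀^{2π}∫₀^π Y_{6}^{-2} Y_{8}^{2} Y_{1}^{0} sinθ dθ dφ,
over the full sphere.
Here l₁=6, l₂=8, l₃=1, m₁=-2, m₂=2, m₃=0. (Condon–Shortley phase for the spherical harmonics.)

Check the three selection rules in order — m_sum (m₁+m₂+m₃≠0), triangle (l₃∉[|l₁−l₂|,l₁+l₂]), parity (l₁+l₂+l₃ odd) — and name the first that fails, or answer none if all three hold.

m₁+m₂+m₃ = -2 + 2 + 0 = 0  ✓
triangle: |6−8|=2 ≤ l₃=1 ≤ 6+8=14  ✗
parity: l₁+l₂+l₃ = 15 is odd

triangle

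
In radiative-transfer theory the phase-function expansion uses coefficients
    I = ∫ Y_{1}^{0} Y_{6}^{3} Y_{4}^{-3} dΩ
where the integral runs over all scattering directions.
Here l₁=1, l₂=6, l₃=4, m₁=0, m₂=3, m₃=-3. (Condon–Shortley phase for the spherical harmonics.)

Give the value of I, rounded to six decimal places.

|1−6|≤4≤1+6 violated ⇒ I = 0

0.000000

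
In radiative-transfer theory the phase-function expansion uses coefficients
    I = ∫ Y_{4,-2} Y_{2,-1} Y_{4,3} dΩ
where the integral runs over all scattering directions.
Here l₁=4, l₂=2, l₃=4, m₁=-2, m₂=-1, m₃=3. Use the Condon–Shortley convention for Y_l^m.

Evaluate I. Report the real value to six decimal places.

Checks pass: Σm=0; 10 even; l₃=4∈[2,6].
(2·4+1)(2·2+1)(2·4+1) = 405
Δ: 2! 6! 2! / 11! → 1/13860
sum: t=0:+1/192 t=1:−1/36 t=2:+1/192 = -5/288
3j²(4 2 4; 0 0 0) = Δ·Π!·Σ² = 20/693  (sign -1)
sum: t=0:+1/1440 t=1:−1/240 = -1/288
3j²(4 2 4; -2 -1 3) = Δ·Π!·Σ² = 5/132  (sign +1)
combine: 4πI² = 405·20/693·5/132 = 375/847
take √, sign -1: I = -0.18770204

-0.187702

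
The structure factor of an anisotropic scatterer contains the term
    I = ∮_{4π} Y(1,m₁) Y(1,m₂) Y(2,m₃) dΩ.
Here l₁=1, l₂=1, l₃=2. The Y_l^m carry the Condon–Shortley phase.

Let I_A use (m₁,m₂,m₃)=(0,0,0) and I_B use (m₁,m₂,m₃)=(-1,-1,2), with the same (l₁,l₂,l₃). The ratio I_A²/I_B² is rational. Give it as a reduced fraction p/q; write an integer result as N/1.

2/3

Shared (l₁,l₂,l₃)=(1,1,2): N and (l;000)² cancel in I_A²/I_B².
A: Δ = 0!·2!·2!/5! = 1/30; Racah Σ t=0..0: t=0:+1/1 = 1/1; ⇒ 3j(1 1 2; 0 0 0)² = 2/15, sgn +1
B: Δ = 0!·2!·2!/5! = 1/30; Racah Σ t=0..0: t=0:+1/4 = 1/4; ⇒ 3j(1 1 2; -1 -1 2)² = 1/5, sgn +1
I_A²/I_B² = (2/15)/(1/5) = 2/3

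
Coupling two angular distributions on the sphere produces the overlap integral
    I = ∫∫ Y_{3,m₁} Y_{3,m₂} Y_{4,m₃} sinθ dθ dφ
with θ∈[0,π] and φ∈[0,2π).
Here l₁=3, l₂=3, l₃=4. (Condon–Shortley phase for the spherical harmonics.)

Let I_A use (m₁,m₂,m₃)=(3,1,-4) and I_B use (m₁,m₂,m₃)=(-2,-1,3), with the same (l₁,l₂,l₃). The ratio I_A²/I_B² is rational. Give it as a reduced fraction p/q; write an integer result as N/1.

Shared (l₁,l₂,l₃)=(3,3,4): N and (l;000)² cancel in I_A²/I_B².
A: Δ = 2!·4!·4!/11! = 1/34650; Racah Σ t=0..0: t=0:+1/1152 = 1/1152; ⇒ 3j(3 3 4; 3 1 -4)² = 1/33, sgn +1
B: Δ = 2!·4!·4!/11! = 1/34650; Racah Σ t=1..2: t=1:−1/144 t=2:+1/288 = -1/288; ⇒ 3j(3 3 4; -2 -1 3)² = 1/99, sgn +1
I_A²/I_B² = (1/33)/(1/99) = 3/1

3/1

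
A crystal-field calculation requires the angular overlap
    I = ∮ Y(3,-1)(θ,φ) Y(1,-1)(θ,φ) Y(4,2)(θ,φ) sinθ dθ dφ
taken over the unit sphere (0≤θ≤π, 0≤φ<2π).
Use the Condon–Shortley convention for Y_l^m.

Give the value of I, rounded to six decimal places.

Checks pass: Σm=0; 8 even; l₃=4∈[2,4].
(2·3+1)(2·1+1)(2·4+1) = 189
Δ: 0! 6! 2! / 9! → 1/252
sum: t=0:+1/36 = 1/36
3j²(3 1 4; 0 0 0) = Δ·Π!·Σ² = 4/63  (sign +1)
sum: t=0:+1/96 = 1/96
3j²(3 1 4; -1 -1 2) = Δ·Π!·Σ² = 5/84  (sign +1)
combine: 4πI² = 189·4/63·5/84 = 5/7
take √, sign +1: I = 0.23841361

0.238414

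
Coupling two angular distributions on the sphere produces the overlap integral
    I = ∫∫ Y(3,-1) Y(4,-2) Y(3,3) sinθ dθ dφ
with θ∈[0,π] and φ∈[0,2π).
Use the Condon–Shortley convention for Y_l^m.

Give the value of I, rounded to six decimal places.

m-sum 0 ✓  L=10 even ✓  1≤3≤7 ✓
Π(2lᵢ+1) = 7×9×7 = 441
triangle coeff Δ(3,4,3) = 1/34650
Σ_t [1,3]: t=1:−1/72 t=2:+1/16 t=3:−1/72 = 5/144
(3j)²=2/77 [(3 4 3; 0 0 0)], sign=-1
Σ_t [2,2]: t=2:+1/192 = 1/192
(3j)²=3/77 [(3 4 3; -1 -2 3)], sign=+1
⇒ 4πI² = 54/121
I = (-1)√(54/121/(4π)) = -0.18845135

-0.188451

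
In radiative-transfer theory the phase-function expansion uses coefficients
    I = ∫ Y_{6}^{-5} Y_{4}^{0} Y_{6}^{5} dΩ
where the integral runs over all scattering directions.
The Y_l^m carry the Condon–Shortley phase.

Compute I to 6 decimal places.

0.099563

m-sum 0 ✓  L=16 even ✓  2≤6≤10 ✓
Π(2lᵢ+1) = 13×9×13 = 1521
triangle coeff Δ(6,4,6) = 1/15315300
Σ_t [0,4]: t=0:+1/829440 t=1:−1/25920 t=2:+1/9216 t=3:−1/25920 t=4:+1/829440 = 7/207360
(3j)²=28/2431 [(6 4 6; 0 0 0)], sign=+1
Σ_t [3,4]: t=3:−1/1451520 t=4:+1/2903040 = -1/2903040
(3j)²=11/1547 [(6 4 6; -5 0 5)], sign=+1
⇒ 4πI² = 36/289
I = (+1)√(36/289/(4π)) = 0.09956287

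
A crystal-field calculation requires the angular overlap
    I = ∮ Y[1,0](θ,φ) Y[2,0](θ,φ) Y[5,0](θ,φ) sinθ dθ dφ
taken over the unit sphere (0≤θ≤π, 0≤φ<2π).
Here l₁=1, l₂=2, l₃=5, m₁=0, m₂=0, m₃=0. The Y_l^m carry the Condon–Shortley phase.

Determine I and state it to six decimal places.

triangle: need 1≤l₃≤3, have 5; I=0

0.000000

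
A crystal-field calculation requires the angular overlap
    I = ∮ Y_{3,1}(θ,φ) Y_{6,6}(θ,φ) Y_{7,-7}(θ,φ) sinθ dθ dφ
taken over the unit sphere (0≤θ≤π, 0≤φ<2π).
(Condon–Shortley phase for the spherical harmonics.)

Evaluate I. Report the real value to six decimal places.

m-sum 0 ✓  L=16 even ✓  3≤7≤9 ✓
Π(2lᵢ+1) = 7×13×15 = 1365
triangle coeff Δ(3,6,7) = 1/2042040
Σ_t [0,2]: t=0:+1/207360 t=1:−1/57600 t=2:+1/207360 = -1/129600
(3j)²=168/12155 [(3 6 7; 0 0 0)], sign=+1
Σ_t [2,2]: t=2:+1/174182400 = 1/174182400
(3j)²=11/340 [(3 6 7; 1 6 -7)], sign=+1
⇒ 4πI² = 882/1445
I = (+1)√(882/1445/(4π)) = 0.22039180

0.220392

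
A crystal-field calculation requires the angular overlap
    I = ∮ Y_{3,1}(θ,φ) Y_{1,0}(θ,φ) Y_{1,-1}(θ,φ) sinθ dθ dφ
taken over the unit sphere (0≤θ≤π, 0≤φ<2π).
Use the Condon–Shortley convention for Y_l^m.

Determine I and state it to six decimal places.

0.000000

|3−1|≤1≤3+1 violated ⇒ I = 0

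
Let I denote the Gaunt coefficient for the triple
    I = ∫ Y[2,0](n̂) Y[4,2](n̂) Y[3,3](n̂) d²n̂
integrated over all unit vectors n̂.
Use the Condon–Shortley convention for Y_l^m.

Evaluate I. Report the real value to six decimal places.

0.000000

0 + 2 + 3 = 5 ≠ 0: azimuthal integral kills it; I = 0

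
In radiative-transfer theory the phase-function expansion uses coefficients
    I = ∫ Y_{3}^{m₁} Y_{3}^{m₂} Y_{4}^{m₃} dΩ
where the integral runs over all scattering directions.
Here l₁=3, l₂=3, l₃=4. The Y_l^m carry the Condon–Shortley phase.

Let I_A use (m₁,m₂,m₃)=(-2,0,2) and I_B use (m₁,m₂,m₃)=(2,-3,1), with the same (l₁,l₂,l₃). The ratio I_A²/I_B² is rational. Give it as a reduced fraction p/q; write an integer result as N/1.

1/10

Shared (l₁,l₂,l₃)=(3,3,4): N and (l;000)² cancel in I_A²/I_B².
A: Δ = 2!·4!·4!/11! = 1/34650; Racah Σ t=1..2: t=1:−1/96 t=2:+1/72 = 1/288; ⇒ 3j(3 3 4; -2 0 2)² = 1/462, sgn +1
B: Δ = 2!·4!·4!/11! = 1/34650; Racah Σ t=0..0: t=0:+1/288 = 1/288; ⇒ 3j(3 3 4; 2 -3 1)² = 5/231, sgn -1
I_A²/I_B² = (1/462)/(5/231) = 1/10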